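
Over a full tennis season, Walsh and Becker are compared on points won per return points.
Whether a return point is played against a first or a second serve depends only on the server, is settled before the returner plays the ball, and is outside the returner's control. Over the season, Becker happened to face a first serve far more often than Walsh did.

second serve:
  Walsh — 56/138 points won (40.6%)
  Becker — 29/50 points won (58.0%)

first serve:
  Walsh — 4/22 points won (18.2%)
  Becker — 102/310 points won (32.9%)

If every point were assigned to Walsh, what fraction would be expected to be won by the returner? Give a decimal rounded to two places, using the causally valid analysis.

0.26

The serve type-specific comparison favours Becker throughout, but the pooled figures favour Walsh. The question is whether to condition on serve type.
Serve type is set before the player has any effect — it is not caused by the player — and it independently drives the outcome. That makes it a confounder, so the causal comparison is within serve type levels.
Standardising Walsh to the population serve type mix: 0.362·56/138 + 0.638·4/22 = 0.263.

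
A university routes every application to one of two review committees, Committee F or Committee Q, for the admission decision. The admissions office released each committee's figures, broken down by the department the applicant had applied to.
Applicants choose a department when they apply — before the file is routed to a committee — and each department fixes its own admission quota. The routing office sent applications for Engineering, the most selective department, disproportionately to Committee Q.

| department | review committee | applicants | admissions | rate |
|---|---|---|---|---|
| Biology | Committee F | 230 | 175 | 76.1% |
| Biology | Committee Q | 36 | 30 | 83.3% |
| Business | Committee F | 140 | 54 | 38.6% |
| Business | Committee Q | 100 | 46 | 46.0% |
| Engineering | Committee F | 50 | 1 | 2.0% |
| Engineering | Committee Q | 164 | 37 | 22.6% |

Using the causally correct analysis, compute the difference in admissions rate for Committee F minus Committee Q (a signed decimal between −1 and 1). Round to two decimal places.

Since department is a pre-existing factor (not a product of the review committee) and it affects the outcome on its own, it is a confounder. The stratified rates, not the pooled rate, identify the causal effect.
Adjusting over the population distribution of department: 0.369·(0.761−0.833) + 0.333·(0.386−0.460) + 0.297·(0.020−0.226) = -0.113.

-0.11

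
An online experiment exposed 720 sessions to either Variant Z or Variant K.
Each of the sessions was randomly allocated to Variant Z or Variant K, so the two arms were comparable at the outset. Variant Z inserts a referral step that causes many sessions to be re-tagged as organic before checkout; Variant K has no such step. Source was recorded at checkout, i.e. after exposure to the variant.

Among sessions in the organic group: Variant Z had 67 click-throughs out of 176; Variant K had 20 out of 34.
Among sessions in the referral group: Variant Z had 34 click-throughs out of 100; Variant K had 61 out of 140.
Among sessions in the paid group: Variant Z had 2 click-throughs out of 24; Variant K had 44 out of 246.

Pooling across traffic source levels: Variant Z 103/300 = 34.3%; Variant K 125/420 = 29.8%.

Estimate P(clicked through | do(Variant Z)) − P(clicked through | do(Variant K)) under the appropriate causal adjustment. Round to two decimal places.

The distribution of traffic source is itself part of what the variant does — it is an intermediate outcome. Holding it fixed would remove that part of the effect; the total effect is the pooled difference.
The causal difference is the pooled difference: 0.343 − 0.298 = +0.046.

+0.05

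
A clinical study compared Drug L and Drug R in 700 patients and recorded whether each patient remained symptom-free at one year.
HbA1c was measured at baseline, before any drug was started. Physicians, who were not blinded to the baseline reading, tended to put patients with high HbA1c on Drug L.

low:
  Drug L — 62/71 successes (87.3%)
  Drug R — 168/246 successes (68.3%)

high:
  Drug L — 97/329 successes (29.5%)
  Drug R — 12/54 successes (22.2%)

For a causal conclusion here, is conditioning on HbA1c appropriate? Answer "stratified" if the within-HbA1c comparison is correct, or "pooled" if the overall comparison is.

Nothing the drug does changes HbA1c; the imbalance is an allocation artefact. With HbA1c also predicting the outcome, the pooled figure is confounded, and the within-stratum comparison is the causal one.
Within each level — low: 87.3% vs 68.3%; high: 29.5% vs 22.2% — Drug L is higher every time.

stratified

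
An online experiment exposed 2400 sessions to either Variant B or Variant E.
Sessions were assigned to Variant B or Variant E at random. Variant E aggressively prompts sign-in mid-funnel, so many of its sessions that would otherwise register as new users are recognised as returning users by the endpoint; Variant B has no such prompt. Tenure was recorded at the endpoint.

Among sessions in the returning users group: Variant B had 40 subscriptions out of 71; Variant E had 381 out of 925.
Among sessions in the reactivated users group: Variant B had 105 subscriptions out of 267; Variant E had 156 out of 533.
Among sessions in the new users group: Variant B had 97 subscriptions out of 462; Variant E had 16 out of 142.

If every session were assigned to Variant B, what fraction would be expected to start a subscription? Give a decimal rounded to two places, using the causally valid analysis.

0.30

User tenure here is a post-treatment variable shaped by the variant; conditioning on it would introduce bias rather than remove it. The overall comparison is the causal one.
So P(outcome | do(Variant B)) is just the pooled rate for Variant B: 242/800 = 0.302.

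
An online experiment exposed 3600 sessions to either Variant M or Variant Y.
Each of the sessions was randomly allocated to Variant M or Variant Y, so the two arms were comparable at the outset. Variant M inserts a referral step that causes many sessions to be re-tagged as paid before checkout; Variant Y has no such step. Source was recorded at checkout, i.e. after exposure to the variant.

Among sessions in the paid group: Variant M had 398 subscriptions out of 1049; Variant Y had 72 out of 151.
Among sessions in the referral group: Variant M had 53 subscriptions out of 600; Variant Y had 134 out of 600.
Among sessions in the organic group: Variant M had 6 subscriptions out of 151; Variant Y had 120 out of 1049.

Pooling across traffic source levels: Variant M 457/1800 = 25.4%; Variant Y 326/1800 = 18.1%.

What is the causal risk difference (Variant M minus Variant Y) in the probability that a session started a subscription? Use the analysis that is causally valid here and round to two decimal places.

+0.07

The stratified and pooled comparisons disagree (Variant Y wins within each traffic source; Variant M wins overall), so the answer turns on the causal role of traffic source.
Traffic source is downstream of the variant. One should not condition on a consequence of treatment, so the overall rates are the right comparison.
The causal difference is the pooled difference: 0.254 − 0.181 = +0.073.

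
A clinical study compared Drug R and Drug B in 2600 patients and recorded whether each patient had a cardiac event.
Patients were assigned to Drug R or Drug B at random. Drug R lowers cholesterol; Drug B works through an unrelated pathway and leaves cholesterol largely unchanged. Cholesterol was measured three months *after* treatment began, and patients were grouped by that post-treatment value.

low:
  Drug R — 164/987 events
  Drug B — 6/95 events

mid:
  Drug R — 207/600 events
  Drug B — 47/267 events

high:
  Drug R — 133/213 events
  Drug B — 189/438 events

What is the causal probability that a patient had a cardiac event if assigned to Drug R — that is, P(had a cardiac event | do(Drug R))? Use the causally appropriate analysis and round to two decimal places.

0.28

The cholesterol-specific comparison favours Drug B throughout, but the pooled figures favour Drug R. The question is whether to condition on cholesterol.
Stratifying would compare drugs among patients the drugs themselves sorted into cholesterol groups — a form of selection on an intermediate. The unconditioned pooled rates give the total causal effect.
So P(outcome | do(Drug R)) is just the pooled rate for Drug R: 504/1800 = 0.280.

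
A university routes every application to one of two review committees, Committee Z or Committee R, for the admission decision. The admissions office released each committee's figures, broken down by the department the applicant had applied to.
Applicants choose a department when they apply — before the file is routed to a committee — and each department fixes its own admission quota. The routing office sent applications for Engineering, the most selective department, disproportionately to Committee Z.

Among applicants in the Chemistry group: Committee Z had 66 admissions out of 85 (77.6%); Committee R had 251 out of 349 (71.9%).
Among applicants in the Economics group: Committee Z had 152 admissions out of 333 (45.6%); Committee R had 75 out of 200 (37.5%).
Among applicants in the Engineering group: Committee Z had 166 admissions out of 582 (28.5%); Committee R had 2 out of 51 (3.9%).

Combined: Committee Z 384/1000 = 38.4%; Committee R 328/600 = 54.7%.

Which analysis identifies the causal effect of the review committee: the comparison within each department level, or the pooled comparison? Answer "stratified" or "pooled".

Here department is a common cause — it drives both which review committee a case falls under and the outcome. The crude comparison mixes populations; the stratum-specific rates are the causally relevant ones.
Within each level — Chemistry: 77.6% vs 71.9%; Economics: 45.6% vs 37.5%; Engineering: 28.5% vs 3.9% — Committee Z is higher every time.

stratified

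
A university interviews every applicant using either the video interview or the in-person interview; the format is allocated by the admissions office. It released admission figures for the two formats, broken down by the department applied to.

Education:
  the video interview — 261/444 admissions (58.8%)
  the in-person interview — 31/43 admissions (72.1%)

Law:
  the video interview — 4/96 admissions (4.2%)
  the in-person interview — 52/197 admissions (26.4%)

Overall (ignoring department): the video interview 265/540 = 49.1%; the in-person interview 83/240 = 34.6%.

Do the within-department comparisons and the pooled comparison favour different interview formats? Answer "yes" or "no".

yes

Within each department level (Education 58.8% vs 72.1%; Law 4.2% vs 26.4%), the in-person interview has the higher rate every time. Pooled: 49.1% vs 34.6% — the video interview has the higher rate overall. The two comparisons disagree.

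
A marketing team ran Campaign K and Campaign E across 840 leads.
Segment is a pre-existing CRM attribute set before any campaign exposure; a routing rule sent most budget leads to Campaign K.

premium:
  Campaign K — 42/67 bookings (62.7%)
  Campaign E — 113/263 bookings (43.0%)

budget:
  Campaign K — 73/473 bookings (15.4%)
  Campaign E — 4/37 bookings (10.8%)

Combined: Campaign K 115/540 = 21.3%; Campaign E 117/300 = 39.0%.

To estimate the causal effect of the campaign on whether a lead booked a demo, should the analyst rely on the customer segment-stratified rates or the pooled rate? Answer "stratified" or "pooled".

stratified

Campaign K is higher inside every customer segment stratum but Campaign E is higher in aggregate. Whether to stratify depends on how customer segment relates to the campaign.
Customer segment is set before the campaign has any effect — it is not caused by the campaign — and it independently drives the outcome. That makes it a confounder, so the causal comparison is within customer segment levels.
Within each level — premium: 62.7% vs 43.0%; budget: 15.4% vs 10.8% — Campaign K is higher every time.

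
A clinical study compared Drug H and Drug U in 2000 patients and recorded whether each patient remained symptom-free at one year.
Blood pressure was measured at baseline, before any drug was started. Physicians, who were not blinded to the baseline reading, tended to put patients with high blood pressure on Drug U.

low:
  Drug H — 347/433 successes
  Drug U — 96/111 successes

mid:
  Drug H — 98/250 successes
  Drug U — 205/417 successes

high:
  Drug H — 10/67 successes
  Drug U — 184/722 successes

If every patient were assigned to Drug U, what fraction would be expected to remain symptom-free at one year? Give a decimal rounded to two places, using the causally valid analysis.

0.50

The imbalance in blood pressure arose from how patients were allocated, not from anything the drug did; and blood pressure independently affects the outcome. The pooled gap is confounded — condition on blood pressure.
Standardising Drug U to the population blood pressure mix: 0.272·96/111 + 0.334·205/417 + 0.395·184/722 = 0.500.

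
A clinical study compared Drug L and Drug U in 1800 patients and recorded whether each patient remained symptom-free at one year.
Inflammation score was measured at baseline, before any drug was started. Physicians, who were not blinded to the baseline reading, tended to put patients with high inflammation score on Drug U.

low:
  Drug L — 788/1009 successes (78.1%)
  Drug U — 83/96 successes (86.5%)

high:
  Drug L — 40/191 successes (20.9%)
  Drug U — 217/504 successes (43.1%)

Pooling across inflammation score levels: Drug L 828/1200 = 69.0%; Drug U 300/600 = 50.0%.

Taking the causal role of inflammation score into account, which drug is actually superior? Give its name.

Inflammation score is set before the drug has any effect — it is not caused by the drug — and it independently drives the outcome. That makes it a confounder, so the causal comparison is within inflammation score levels.
Within each level — low: 78.1% vs 86.5%; high: 20.9% vs 43.1% — Drug U is higher every time.

Drug U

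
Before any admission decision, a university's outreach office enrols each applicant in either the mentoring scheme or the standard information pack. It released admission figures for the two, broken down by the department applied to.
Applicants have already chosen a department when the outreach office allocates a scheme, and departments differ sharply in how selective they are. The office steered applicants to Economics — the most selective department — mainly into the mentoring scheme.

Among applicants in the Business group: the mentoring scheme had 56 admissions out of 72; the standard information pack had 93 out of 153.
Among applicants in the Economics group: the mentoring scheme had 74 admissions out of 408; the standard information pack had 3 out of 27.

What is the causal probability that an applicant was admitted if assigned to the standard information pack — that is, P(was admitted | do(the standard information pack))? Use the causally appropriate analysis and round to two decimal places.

0.28

The stratified and pooled comparisons disagree (the mentoring scheme wins within each department; the standard information pack wins overall), so the answer turns on the causal role of department.
Department differs across outreach schemes for reasons unrelated to any effect of the outreach scheme itself, and it separately predicts the outcome — a classic confounder. We must compare within department levels.
Standardising the standard information pack to the population department mix: 0.341·93/153 + 0.659·3/27 = 0.280.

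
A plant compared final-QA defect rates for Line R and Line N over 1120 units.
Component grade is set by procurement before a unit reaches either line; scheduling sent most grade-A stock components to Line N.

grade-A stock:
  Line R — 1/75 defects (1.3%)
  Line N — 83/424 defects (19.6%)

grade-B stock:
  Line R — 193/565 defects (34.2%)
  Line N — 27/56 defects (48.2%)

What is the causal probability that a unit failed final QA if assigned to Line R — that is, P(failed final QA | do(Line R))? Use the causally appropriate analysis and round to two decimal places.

Here component grade is a common cause — it drives both which line a case falls under and the outcome. The crude comparison mixes populations; the stratum-specific rates are the causally relevant ones.
Standardising Line R to the population component grade mix: 0.446·1/75 + 0.554·193/565 = 0.195.

0.20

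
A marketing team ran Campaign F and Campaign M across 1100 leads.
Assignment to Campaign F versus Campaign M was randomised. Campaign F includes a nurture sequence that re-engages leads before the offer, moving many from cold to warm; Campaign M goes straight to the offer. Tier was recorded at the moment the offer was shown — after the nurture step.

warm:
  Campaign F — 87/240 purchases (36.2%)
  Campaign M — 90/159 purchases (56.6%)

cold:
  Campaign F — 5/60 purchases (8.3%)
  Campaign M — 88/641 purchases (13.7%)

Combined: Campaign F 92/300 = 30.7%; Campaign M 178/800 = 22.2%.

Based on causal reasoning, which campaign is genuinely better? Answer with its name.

Engagement tier is downstream of the campaign. One should not condition on a consequence of treatment, so the overall rates are the right comparison.
Pooled: Campaign F 30.7% vs Campaign M 22.2%; Campaign F is higher overall.

Campaign F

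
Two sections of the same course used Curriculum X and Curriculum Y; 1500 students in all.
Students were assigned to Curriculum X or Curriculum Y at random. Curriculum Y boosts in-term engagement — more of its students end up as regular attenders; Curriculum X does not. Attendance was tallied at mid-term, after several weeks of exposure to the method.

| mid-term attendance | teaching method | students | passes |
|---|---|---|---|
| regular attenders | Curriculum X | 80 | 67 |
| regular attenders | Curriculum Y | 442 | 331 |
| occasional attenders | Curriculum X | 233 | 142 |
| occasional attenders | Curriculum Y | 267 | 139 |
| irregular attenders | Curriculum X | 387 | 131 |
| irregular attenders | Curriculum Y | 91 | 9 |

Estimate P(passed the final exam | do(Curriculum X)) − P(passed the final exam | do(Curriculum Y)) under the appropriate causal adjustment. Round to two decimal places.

-0.11

The distribution of mid-term attendance is itself part of what the teaching method does — it is an intermediate outcome. Holding it fixed would remove that part of the effect; the total effect is the pooled difference.
The causal difference is the pooled difference: 0.486 − 0.599 = -0.113.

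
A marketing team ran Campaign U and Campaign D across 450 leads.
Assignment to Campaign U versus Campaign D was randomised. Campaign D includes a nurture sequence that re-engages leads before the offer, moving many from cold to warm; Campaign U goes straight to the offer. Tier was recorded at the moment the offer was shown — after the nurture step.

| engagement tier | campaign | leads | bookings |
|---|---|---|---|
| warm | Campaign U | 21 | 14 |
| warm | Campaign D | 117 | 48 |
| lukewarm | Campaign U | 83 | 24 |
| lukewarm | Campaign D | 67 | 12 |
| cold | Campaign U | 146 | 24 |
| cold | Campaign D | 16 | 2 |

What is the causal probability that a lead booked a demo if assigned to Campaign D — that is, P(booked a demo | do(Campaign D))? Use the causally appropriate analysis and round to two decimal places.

Engagement tier is recorded after the campaign and is itself shifted by it — it sits on the causal path from campaign to outcome. Conditioning on a mediator would strip out part of the effect we want; the pooled comparison gives the total causal effect.
So P(outcome | do(Campaign D)) is just the pooled rate for Campaign D: 62/200 = 0.310.

0.31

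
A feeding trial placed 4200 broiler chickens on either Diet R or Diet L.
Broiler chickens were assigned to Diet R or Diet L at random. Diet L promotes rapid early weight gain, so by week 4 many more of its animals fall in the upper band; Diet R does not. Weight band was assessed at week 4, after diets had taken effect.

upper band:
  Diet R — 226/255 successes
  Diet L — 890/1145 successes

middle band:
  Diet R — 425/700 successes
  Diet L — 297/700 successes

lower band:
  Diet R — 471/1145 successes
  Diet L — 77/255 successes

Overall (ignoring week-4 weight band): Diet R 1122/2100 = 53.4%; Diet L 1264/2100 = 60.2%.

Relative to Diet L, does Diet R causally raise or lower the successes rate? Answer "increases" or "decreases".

Diet R is higher inside every week-4 weight band stratum but Diet L is higher in aggregate. Whether to stratify depends on how week-4 weight band relates to the diet.
Week-4 weight band lies on the pathway diet → week-4 weight band → outcome, so adjusting for it blocks the indirect effect. For the total causal effect of diet, use the unadjusted pooled rates.
Pooled: Diet R 53.4% vs Diet L 60.2%; Diet L is higher overall.

decreases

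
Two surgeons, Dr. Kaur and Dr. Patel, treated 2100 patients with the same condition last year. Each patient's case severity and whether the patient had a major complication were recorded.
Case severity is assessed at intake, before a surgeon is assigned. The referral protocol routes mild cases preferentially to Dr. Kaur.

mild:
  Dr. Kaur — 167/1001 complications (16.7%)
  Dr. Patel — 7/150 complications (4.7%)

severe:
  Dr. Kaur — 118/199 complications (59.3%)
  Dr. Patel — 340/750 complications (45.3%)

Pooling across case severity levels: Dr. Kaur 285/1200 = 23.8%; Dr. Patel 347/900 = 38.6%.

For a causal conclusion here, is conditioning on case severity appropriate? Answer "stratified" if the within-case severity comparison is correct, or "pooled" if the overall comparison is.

Since case severity is a pre-existing factor (not a product of the surgeon) and it affects the outcome on its own, it is a confounder. The stratified rates, not the pooled rate, identify the causal effect.
Within each level — mild: 16.7% vs 4.7%; severe: 59.3% vs 45.3% — Dr. Patel is lower every time.

stratified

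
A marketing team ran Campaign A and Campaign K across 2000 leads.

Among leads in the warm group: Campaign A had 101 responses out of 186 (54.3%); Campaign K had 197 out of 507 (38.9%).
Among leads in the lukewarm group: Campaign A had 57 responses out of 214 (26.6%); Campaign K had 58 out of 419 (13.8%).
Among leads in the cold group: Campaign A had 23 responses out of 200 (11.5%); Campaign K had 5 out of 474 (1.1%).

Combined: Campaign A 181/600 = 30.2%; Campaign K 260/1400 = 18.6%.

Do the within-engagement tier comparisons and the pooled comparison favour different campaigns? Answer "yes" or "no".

Within each engagement tier level (warm 54.3% vs 38.9%; lukewarm 26.6% vs 13.8%; cold 11.5% vs 1.1%), Campaign A has the higher rate every time. Pooled: 30.2% vs 18.6% — Campaign A has the higher rate overall. They agree.

no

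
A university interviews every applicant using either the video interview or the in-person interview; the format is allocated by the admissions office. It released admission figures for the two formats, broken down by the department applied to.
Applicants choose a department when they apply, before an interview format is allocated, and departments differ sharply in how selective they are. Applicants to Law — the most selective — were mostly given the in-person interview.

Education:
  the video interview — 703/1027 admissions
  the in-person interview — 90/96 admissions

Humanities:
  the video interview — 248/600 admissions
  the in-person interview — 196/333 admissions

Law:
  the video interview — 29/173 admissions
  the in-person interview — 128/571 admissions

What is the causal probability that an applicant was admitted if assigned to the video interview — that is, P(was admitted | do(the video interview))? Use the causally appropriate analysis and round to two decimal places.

0.46

Since department is a pre-existing factor (not a product of the interview format) and it affects the outcome on its own, it is a confounder. The stratified rates, not the pooled rate, identify the causal effect.
Standardising the video interview to the population department mix: 0.401·703/1027 + 0.333·248/600 + 0.266·29/173 = 0.457.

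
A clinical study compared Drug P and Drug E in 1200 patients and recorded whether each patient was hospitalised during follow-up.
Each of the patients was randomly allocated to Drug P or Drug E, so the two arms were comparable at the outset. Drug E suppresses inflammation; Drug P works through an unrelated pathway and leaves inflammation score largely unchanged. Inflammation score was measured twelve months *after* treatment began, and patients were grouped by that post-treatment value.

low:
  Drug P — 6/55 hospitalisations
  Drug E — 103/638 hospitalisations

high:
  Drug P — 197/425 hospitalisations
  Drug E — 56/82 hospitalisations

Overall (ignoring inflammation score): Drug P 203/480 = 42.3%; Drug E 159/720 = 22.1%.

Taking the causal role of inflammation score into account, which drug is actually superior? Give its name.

Drug E

Drug P is lower inside every inflammation score stratum but Drug E is lower in aggregate. Whether to stratify depends on how inflammation score relates to the drug.
Inflammation score is downstream of the drug. One should not condition on a consequence of treatment, so the overall rates are the right comparison.
Pooled: Drug P 42.3% vs Drug E 22.1%; Drug E is lower overall.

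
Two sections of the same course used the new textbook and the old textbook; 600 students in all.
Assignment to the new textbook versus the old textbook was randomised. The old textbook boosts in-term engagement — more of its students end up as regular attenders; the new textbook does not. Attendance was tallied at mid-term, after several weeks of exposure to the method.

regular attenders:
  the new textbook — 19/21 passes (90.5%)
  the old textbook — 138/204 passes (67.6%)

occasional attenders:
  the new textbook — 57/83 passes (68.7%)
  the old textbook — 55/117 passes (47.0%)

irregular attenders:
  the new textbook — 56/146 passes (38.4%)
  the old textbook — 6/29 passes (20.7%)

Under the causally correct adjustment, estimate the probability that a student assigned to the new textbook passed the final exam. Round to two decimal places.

Within every mid-term attendance level the new textbook has the higher rate, yet pooled the old textbook does — Simpson's reversal.
Mid-term attendance here is a post-treatment variable shaped by the teaching method; conditioning on it would introduce bias rather than remove it. The overall comparison is the causal one.
So P(outcome | do(the new textbook)) is just the pooled rate for the new textbook: 132/250 = 0.528.

0.53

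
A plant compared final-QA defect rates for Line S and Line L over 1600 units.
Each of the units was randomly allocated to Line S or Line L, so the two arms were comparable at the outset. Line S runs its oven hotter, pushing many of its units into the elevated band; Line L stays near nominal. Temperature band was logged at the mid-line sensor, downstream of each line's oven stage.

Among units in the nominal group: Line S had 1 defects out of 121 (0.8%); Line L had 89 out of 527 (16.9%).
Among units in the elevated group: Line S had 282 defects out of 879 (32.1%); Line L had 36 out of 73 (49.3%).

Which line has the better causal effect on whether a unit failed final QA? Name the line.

Line L

The stratified and pooled comparisons disagree (Line S wins within each in-process temperature band; Line L wins overall), so the answer turns on the causal role of in-process temperature band.
Because the line influences in-process temperature band, in-process temperature band is a post-treatment mediator, not a confounder. Stratifying on it would bias the estimate; the causal effect is the crude pooled difference.
Pooled: Line S 28.3% vs Line L 20.8%; Line L is lower overall.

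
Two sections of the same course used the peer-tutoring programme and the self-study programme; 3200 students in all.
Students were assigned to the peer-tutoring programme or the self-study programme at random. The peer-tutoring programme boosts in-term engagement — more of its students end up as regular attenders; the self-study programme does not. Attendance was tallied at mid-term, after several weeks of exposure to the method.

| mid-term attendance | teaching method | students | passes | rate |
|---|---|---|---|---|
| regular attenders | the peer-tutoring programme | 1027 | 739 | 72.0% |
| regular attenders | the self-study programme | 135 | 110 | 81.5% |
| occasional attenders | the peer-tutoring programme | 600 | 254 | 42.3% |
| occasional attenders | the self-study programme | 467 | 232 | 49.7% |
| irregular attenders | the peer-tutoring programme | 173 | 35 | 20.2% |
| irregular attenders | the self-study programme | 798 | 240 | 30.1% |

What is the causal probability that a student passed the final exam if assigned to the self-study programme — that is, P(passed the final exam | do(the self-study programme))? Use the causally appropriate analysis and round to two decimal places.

0.42

the self-study programme is higher inside every mid-term attendance stratum but the peer-tutoring programme is higher in aggregate. Whether to stratify depends on how mid-term attendance relates to the teaching method.
Because the teaching method influences mid-term attendance, mid-term attendance is a post-treatment mediator, not a confounder. Stratifying on it would bias the estimate; the causal effect is the crude pooled difference.
So P(outcome | do(the self-study programme)) is just the pooled rate for the self-study programme: 582/1400 = 0.416.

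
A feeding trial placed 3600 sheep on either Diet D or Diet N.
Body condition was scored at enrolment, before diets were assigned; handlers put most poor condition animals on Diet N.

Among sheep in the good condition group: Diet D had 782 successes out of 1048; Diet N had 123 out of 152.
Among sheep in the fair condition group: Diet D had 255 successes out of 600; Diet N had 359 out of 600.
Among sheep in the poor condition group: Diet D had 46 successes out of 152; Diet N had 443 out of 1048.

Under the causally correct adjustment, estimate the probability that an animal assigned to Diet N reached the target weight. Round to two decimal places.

Starting body condition differs across diets for reasons unrelated to any effect of the diet itself, and it separately predicts the outcome — a classic confounder. We must compare within starting body condition levels.
Standardising Diet N to the population starting body condition mix: 0.333·123/152 + 0.333·359/600 + 0.333·443/1048 = 0.610.

0.61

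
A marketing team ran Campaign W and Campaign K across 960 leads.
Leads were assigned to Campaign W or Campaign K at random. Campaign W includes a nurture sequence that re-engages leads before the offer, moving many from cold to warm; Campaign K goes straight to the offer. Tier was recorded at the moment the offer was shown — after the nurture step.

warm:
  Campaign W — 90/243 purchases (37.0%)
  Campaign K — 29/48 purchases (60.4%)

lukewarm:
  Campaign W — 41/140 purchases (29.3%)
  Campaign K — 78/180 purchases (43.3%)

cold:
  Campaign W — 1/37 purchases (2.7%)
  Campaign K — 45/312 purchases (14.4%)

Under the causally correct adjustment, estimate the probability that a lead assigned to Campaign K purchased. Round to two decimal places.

0.28

Because the campaign influences engagement tier, engagement tier is a post-treatment mediator, not a confounder. Stratifying on it would bias the estimate; the causal effect is the crude pooled difference.
So P(outcome | do(Campaign K)) is just the pooled rate for Campaign K: 152/540 = 0.281.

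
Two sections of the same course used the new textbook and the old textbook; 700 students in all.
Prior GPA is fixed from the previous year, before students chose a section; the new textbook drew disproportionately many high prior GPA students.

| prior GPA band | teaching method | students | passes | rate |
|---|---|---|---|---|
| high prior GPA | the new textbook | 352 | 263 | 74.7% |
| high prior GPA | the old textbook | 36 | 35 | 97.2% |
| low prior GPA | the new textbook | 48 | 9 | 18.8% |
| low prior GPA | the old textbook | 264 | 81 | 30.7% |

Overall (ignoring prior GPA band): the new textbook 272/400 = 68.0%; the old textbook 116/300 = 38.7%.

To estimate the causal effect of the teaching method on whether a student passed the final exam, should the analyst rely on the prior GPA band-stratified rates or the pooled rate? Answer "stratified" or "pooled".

the old textbook is higher inside every prior GPA band stratum but the new textbook is higher in aggregate. Whether to stratify depends on how prior GPA band relates to the teaching method.
Since prior GPA band is a pre-existing factor (not a product of the teaching method) and it affects the outcome on its own, it is a confounder. The stratified rates, not the pooled rate, identify the causal effect.
Within each level — high prior GPA: 74.7% vs 97.2%; low prior GPA: 18.8% vs 30.7% — the old textbook is higher every time.

stratified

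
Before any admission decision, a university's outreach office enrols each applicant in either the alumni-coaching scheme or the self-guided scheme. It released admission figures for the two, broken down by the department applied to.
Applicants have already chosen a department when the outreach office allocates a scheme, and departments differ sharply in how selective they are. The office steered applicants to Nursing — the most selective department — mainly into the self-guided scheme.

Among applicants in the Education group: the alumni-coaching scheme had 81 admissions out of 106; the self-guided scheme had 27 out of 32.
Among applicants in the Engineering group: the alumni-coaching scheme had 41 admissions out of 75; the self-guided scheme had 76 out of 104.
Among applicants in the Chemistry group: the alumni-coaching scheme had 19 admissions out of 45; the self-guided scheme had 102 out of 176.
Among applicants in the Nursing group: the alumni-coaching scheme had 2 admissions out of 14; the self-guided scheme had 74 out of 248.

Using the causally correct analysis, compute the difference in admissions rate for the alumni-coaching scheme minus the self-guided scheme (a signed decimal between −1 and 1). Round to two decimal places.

-0.15

The imbalance in department arose from how applicants were allocated, not from anything the outreach scheme did; and department independently affects the outcome. The pooled gap is confounded — condition on department.
Adjusting over the population distribution of department: 0.172·(0.764−0.844) + 0.224·(0.547−0.731) + 0.276·(0.422−0.580) + 0.328·(0.143−0.298) = -0.149.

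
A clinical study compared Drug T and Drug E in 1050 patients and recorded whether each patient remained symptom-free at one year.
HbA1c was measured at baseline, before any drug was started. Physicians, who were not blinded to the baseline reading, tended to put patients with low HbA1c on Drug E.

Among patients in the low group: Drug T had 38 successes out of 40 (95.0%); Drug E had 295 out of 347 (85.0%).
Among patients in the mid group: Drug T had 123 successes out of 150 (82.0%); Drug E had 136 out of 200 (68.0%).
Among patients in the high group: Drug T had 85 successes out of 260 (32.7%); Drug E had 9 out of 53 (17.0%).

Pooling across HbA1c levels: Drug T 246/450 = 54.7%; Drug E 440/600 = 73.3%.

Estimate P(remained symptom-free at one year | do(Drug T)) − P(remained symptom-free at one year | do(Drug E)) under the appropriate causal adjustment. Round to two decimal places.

+0.13

Drug T is higher inside every HbA1c stratum but Drug E is higher in aggregate. Whether to stratify depends on how HbA1c relates to the drug.
Here HbA1c is a common cause — it drives both which drug a case falls under and the outcome. The crude comparison mixes populations; the stratum-specific rates are the causally relevant ones.
Adjusting over the population distribution of HbA1c: 0.369·(0.950−0.850) + 0.333·(0.820−0.680) + 0.298·(0.327−0.170) = +0.130.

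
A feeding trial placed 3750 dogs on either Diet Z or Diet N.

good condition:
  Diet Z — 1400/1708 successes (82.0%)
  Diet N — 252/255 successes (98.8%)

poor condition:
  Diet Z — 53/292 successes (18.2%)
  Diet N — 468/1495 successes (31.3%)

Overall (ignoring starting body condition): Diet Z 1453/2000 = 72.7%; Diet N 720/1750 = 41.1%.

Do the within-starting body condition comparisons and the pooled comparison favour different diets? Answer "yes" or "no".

Within each starting body condition level (good condition 82.0% vs 98.8%; poor condition 18.2% vs 31.3%), Diet N has the higher rate every time. Pooled: 72.7% vs 41.1% — Diet Z has the higher rate overall. The two comparisons disagree.

yes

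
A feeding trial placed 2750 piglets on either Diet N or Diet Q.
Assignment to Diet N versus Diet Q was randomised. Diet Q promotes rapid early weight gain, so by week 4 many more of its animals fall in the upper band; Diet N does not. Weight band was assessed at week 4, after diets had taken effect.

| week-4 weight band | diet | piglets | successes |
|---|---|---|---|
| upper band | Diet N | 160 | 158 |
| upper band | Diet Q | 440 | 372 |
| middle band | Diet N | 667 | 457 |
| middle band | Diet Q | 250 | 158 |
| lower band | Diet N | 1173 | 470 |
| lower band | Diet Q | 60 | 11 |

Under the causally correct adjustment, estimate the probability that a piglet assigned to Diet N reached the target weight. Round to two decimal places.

Diet N is higher inside every week-4 weight band stratum but Diet Q is higher in aggregate. Whether to stratify depends on how week-4 weight band relates to the diet.
Because the diet influences week-4 weight band, week-4 weight band is a post-treatment mediator, not a confounder. Stratifying on it would bias the estimate; the causal effect is the crude pooled difference.
So P(outcome | do(Diet N)) is just the pooled rate for Diet N: 1085/2000 = 0.542.

0.54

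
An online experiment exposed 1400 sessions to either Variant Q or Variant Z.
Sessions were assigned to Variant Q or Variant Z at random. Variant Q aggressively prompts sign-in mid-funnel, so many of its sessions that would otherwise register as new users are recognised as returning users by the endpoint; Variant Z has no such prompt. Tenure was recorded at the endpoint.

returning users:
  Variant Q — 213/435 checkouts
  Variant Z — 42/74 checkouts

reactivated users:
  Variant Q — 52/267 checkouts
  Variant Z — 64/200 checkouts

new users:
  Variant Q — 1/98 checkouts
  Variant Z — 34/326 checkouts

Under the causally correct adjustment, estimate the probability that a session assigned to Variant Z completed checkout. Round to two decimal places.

User tenure here is a post-treatment variable shaped by the variant; conditioning on it would introduce bias rather than remove it. The overall comparison is the causal one.
So P(outcome | do(Variant Z)) is just the pooled rate for Variant Z: 140/600 = 0.233.

0.23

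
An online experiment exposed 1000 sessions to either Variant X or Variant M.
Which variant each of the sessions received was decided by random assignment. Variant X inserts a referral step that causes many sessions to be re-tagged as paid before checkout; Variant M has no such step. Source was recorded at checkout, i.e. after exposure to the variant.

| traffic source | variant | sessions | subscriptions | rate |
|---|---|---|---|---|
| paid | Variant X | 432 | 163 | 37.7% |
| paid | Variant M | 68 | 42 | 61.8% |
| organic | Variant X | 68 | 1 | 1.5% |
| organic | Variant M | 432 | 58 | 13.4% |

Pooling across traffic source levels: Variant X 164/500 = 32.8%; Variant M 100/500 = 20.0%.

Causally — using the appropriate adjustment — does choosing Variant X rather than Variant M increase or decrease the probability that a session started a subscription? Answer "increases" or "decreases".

increases

Variant M is higher inside every traffic source stratum but Variant X is higher in aggregate. Whether to stratify depends on how traffic source relates to the variant.
Traffic source is downstream of the variant. One should not condition on a consequence of treatment, so the overall rates are the right comparison.
Pooled: Variant X 32.8% vs Variant M 20.0%; Variant X is higher overall.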